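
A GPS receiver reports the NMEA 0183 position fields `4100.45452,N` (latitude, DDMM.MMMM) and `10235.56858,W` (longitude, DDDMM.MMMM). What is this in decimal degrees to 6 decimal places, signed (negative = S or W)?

φ: split at 2 digits → 41° and 0.45452′; 41 + 0.45452/60 = 41.0075753
N ⇒ keep positive
Longitude: split at 3 digits → 102° and 35.56858′; 102 + 35.56858/60 = 102.5928097
hemisphere W, so the sign is −

41.007575, -102.592810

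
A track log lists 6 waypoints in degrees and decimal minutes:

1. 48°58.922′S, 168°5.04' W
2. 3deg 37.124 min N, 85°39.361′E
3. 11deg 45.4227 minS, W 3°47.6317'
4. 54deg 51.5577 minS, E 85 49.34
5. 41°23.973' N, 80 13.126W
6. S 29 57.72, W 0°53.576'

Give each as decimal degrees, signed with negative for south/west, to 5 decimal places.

Point 1:
  φ: 58.922′ = 0.982033°; total 48.982033
  S → negative
  λ: 168 + 5.04/60 = 168.084000
  W → negative
Point 2:
  Latitude: 3 + 37.124/60 = 3.618733
  N → positive
  Longitude: 39.361′ = 0.656017°; total 85.656017
  E → positive
Point 3:
  Lat: 45.4227′ = 0.757045°; total 11.757045
  S → negative
  Lon: 47.6317′ = 0.793862°; total 3.793862
  W ⇒ negate
Point 4:
  φ: 51.5577′ = 0.859295°; total 54.859295
  hemisphere S, so the sign is −
  Lon: 85 + 49.34/60 = 85.822333
  E ⇒ keep positive
Point 5:
  Latitude: 23.973′ = 0.399550°; total 41.399550
  N ⇒ keep positive
  λ: 13.126′ = 0.218767°; total 80.218767
  W ⇒ negate
Point 6:
  φ: 29 + 57.72/60 = 29.962000
  S → negative
  Lon: 0 + 53.576/60 = 0.892933
  W ⇒ negate

1. -48.98203, -168.08400
2. 3.61873, 85.65602
3. -11.75705, -3.79386
4. -54.85930, 85.82233
5. 41.39955, -80.21877
6. -29.96200, -0.89293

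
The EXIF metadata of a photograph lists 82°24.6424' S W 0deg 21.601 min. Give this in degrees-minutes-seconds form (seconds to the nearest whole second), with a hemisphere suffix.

82°24′39″ S, 0°21′36″ W

φ: fractional minutes 0.64240 × 60 = 38.54″
Longitude: fractional minutes 0.60100 × 60 = 36.06″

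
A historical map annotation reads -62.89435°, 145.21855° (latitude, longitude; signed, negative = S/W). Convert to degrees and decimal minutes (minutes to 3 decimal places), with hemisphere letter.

62° 53.661′ S, 145° 13.113′ E

Latitude is negative → S; |value| = 62.894350
Latitude: 62° + 0.894350 × 60 = 62° 53.66100′
Longitude: 145° + 0.218550 × 60 = 145° 13.11300′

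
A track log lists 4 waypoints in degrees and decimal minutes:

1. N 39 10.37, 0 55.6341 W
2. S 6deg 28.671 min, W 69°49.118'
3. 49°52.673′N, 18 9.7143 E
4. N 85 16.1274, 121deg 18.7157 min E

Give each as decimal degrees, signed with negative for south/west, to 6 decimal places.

Point 1:
  Latitude: 39 + 10.37/60 = 39.1728333
  N ⇒ keep positive
  Longitude: 0 + 55.6341/60 = 0.9272350
  hemisphere W, so the sign is −
Point 2:
  φ: 28.671′ = 0.477850°; total 6.4778500
  S → negative
  Lon: 49.118′ = 0.818633°; total 69.8186333
  hemisphere W, so the sign is −
Point 3:
  Latitude: 52.673′ = 0.877883°; total 49.8778833
  N → positive
  Lon: 9.7143′ = 0.161905°; total 18.1619050
  E ⇒ keep positive
Point 4:
  φ: 85 + 16.1274/60 = 85.2687900
  N ⇒ keep positive
  Lon: 121 + 18.7157/60 = 121.3119283
  E → positive

1. 39.172833, -0.927235
2. -6.477850, -69.818633
3. 49.877883, 18.161905
4. 85.268790, 121.311928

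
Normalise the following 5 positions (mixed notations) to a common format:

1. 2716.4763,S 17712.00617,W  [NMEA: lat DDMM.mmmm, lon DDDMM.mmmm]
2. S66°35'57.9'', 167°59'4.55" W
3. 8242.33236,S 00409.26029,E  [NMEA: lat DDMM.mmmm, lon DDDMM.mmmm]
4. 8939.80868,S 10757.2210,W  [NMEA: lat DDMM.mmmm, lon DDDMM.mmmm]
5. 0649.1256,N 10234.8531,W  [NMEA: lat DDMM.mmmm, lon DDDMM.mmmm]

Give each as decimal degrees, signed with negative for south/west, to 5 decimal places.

1. -27.27461, -177.20010
2. -66.59942, -167.98460
3. -82.70554, 4.15434
4. -89.66348, -107.95368
5. 6.81876, -102.58089

Point 1:
  φ: degrees = first 2 digits = 27, minutes = 16.4763; 27 + 16.4763/60 = 27.274605
  S ⇒ negate
  λ: degrees = first 3 digits = 177, minutes = 12.00617; 177 + 12.00617/60 = 177.200103
  W ⇒ negate
Point 2:
  φ: 66 + 35/60 + 57.9/3600 = 66.599417
  S → negative
  Lon: 167° + 59/60 + 4.55/3600 = 167 + 0.983333 + 0.001264 = 167.984597
  hemisphere W, so the sign is −
Point 3:
  Latitude: split at 2 digits → 82° and 42.33236′; 82 + 42.33236/60 = 82.705539
  S → negative
  Longitude: degrees = first 3 digits = 4, minutes = 9.26029; 4 + 9.26029/60 = 4.154338
  E ⇒ keep positive
Point 4:
  Latitude: degrees = first 2 digits = 89, minutes = 39.80868; 89 + 39.80868/60 = 89.663478
  S → negative
  Lon: degrees = first 3 digits = 107, minutes = 57.221; 107 + 57.221/60 = 107.953683
  W ⇒ negate
Point 5:
  Lat: split at 2 digits → 06° and 49.1256′; 6 + 49.1256/60 = 6.818760
  N → positive
  λ: degrees = first 3 digits = 102, minutes = 34.8531; 102 + 34.8531/60 = 102.580885
  W → negative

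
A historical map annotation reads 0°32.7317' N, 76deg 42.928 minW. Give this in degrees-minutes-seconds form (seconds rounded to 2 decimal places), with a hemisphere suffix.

φ: fractional minutes 0.73170 × 60 = 43.9020″
λ: fractional minutes 0.92800 × 60 = 55.6800″

0°32′43.90″ N, 76°42′55.68″ W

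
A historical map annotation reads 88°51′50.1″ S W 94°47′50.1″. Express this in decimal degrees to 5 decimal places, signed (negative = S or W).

φ: 51′ + 50.1″ = 51.83500′; 88 + 51.83500/60 = 88.863917
hemisphere S, so the sign is −
λ: 94 + 47/60 + 50.1/3600 = 94.797250
W ⇒ negate

-88.86392, -94.79725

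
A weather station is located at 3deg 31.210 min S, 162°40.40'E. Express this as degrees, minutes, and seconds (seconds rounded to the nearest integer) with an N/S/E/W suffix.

3°31′13″ S, 162°40′24″ E

φ: 31.21000′ → 31′ and 0.21000 × 60 = 12.60″
Longitude: fractional minutes 0.40000 × 60 = 24.00″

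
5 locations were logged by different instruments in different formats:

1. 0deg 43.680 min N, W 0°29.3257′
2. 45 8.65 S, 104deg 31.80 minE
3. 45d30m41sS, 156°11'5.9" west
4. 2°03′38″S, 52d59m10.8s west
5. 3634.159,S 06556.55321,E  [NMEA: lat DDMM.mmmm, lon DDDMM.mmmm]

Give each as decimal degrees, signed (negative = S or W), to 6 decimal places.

1. 0.728000, -0.488762
2. -45.144167, 104.530000
3. -45.511389, -156.184972
4. -2.060556, -52.986333
5. -36.569317, 65.942554

Point 1:
  Lat: 0 + 43.68/60 = 0.7280000
  N → positive
  λ: 0 + 29.3257/60 = 0.4887617
  W ⇒ negate
Point 2:
  Latitude: 8.65′ = 0.144167°; total 45.1441667
  S ⇒ negate
  Longitude: 31.8′ = 0.530000°; total 104.5300000
  E ⇒ keep positive
Point 3:
  Lat: 45° + 30/60 + 41/3600 = 45 + 0.500000 + 0.011389 = 45.5113889
  S → negative
  λ: 11′ + 5.9″ = 11.09833′; 156 + 11.09833/60 = 156.1849722
  hemisphere W, so the sign is −
Point 4:
  φ: 2° + 3/60 + 38/3600 = 2 + 0.050000 + 0.010556 = 2.0605556
  S → negative
  λ: 52° + 59/60 + 10.8/3600 = 52 + 0.983333 + 0.003000 = 52.9863333
  W ⇒ negate
Point 5:
  Latitude: split at 2 digits → 36° and 34.159′; 36 + 34.159/60 = 36.5693167
  hemisphere S, so the sign is −
  λ: split at 3 digits → 065° and 56.55321′; 65 + 56.55321/60 = 65.9425535
  E ⇒ keep positive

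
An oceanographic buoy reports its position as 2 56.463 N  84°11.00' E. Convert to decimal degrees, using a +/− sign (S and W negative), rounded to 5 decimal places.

2.94105, 84.18333

Latitude: 2 + 56.463/60 = 2.941050
N ⇒ keep positive
λ: 11′ = 0.183333°; total 84.183333
E → positive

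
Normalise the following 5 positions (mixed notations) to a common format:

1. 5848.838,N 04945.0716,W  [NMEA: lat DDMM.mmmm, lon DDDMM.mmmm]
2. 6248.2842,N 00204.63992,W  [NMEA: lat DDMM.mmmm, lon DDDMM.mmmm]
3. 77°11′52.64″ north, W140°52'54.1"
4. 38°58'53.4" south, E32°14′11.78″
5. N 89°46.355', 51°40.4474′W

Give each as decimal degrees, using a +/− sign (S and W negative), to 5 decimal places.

Point 1:
  Lat: split at 2 digits → 58° and 48.838′; 58 + 48.838/60 = 58.813967
  N ⇒ keep positive
  λ: degrees = first 3 digits = 49, minutes = 45.0716; 49 + 45.0716/60 = 49.751193
  hemisphere W, so the sign is −
Point 2:
  Lat: split at 2 digits → 62° and 48.2842′; 62 + 48.2842/60 = 62.804737
  N ⇒ keep positive
  Longitude: split at 3 digits → 002° and 4.63992′; 2 + 4.63992/60 = 2.077332
  W ⇒ negate
Point 3:
  φ: 77° + 11/60 + 52.64/3600 = 77 + 0.183333 + 0.014622 = 77.197956
  N → positive
  Longitude: 140 + 52/60 + 54.1/3600 = 140.881694
  hemisphere W, so the sign is −
Point 4:
  φ: 38 + 58/60 + 53.4/3600 = 38.981500
  hemisphere S, so the sign is −
  Lon: 32° + 14/60 + 11.78/3600 = 32 + 0.233333 + 0.003272 = 32.236606
  E → positive
Point 5:
  φ: 89 + 46.355/60 = 89.772583
  N → positive
  Lon: 40.4474′ = 0.674123°; total 51.674123
  hemisphere W, so the sign is −

1. 58.81397, -49.75119
2. 62.80474, -2.07733
3. 77.19796, -140.88169
4. -38.98150, 32.23661
5. 89.77258, -51.67412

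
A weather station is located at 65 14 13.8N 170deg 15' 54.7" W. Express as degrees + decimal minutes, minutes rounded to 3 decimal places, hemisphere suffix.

65° 14.230′ N, 170° 15.912′ W

Lat: seconds/60 = 0.23000; minutes = 14 + 0.23000 = 14.23000
λ: 15 + 54.7/60 = 15.91167′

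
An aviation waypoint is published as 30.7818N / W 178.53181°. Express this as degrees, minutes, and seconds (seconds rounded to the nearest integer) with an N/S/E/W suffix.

φ: 0.781800 × 60 = 46.90800′ → 46′, remainder × 60 = 54.48″
λ: 0.531810 × 60 = 31.90860′ → 31′, remainder × 60 = 54.52″

30°46′54″ N, 178°31′55″ W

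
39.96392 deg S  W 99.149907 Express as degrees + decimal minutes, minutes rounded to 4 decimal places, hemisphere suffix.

39° 57.8352′ S, 99° 8.9944′ W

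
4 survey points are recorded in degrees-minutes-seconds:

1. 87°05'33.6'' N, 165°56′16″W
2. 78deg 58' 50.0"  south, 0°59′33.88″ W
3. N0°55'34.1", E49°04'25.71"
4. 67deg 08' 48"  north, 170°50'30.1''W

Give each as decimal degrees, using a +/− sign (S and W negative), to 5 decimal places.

1. 87.09267, -165.93778
2. -78.98056, -0.99274
3. 0.92614, 49.07381
4. 67.14667, -170.84169

Point 1:
  Lat: 5′ + 33.6″ = 5.56000′; 87 + 5.56000/60 = 87.092667
  N → positive
  Longitude: 165 + 56/60 + 16/3600 = 165.937778
  W ⇒ negate
Point 2:
  φ: 78 + 58/60 + 50/3600 = 78.980556
  S ⇒ negate
  Lon: 0° + 59/60 + 33.88/3600 = 0 + 0.983333 + 0.009411 = 0.992744
  W → negative
Point 3:
  φ: 0 + 55/60 + 34.1/3600 = 0.926139
  N → positive
  Lon: 49° + 4/60 + 25.71/3600 = 49 + 0.066667 + 0.007142 = 49.073808
  E → positive
Point 4:
  φ: 8′ + 48″ = 8.80000′; 67 + 8.80000/60 = 67.146667
  N → positive
  λ: 170 + 50/60 + 30.1/3600 = 170.841694
  W → negative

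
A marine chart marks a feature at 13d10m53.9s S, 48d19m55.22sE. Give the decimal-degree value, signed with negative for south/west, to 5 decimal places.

Lat: 13 + 10/60 + 53.9/3600 = 13.181639
hemisphere S, so the sign is −
Longitude: 48 + 19/60 + 55.22/3600 = 48.332006
E ⇒ keep positive

-13.18164, 48.33201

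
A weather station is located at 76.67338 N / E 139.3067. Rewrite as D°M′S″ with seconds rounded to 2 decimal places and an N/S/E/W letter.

76°40′24.17″ N, 139°18′24.12″ E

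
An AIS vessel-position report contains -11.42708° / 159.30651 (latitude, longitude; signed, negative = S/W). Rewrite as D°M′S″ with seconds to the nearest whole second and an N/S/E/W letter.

Latitude is negative → S; |value| = 11.427080
Lat: whole degrees 11; 25.62480′ → 25′ and 37.49″
Longitude: 0.306510 × 60 = 18.39060′ → 18′, remainder × 60 = 23.44″

11°25′37″ S, 159°18′23″ E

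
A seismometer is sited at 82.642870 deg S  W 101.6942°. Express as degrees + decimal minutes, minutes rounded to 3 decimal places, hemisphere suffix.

Lat: fractional part 0.642870 → 38.57220 minutes
Lon: 101° + 0.694200 × 60 = 101° 41.65200′

82° 38.572′ S, 101° 41.652′ W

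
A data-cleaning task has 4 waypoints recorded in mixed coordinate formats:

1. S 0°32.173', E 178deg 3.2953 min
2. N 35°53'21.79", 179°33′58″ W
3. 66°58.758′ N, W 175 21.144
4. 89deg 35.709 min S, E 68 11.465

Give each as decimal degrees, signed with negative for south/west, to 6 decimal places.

1. -0.536217, 178.054922
2. 35.889386, -179.566111
3. 66.979300, -175.352400
4. -89.595150, 68.191083

Point 1:
  φ: 32.173′ = 0.536217°; total 0.5362167
  hemisphere S, so the sign is −
  λ: 3.2953′ = 0.054922°; total 178.0549217
  E → positive
Point 2:
  Latitude: 53′ + 21.79″ = 53.36317′; 35 + 53.36317/60 = 35.8893861
  N ⇒ keep positive
  Longitude: 179 + 33/60 + 58/3600 = 179.5661111
  W ⇒ negate
Point 3:
  φ: 58.758′ = 0.979300°; total 66.9793000
  N → positive
  λ: 175 + 21.144/60 = 175.3524000
  W ⇒ negate
Point 4:
  Latitude: 35.709′ = 0.595150°; total 89.5951500
  S ⇒ negate
  λ: 68 + 11.465/60 = 68.1910833
  E ⇒ keep positive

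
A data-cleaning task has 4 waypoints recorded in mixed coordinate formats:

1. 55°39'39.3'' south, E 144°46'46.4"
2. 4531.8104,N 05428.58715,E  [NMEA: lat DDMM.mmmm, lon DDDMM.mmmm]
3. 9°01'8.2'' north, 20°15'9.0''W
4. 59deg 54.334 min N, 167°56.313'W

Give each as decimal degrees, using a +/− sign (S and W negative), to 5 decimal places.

1. -55.66092, 144.77956
2. 45.53017, 54.47645
3. 9.01894, -20.25250
4. 59.90557, -167.93855

Point 1:
  Lat: 55 + 39/60 + 39.3/3600 = 55.660917
  S ⇒ negate
  Longitude: 144 + 46/60 + 46.4/3600 = 144.779556
  E ⇒ keep positive
Point 2:
  φ: split at 2 digits → 45° and 31.8104′; 45 + 31.8104/60 = 45.530173
  N → positive
  λ: degrees = first 3 digits = 54, minutes = 28.58715; 54 + 28.58715/60 = 54.476453
  E ⇒ keep positive
Point 3:
  φ: 1′ + 8.2″ = 1.13667′; 9 + 1.13667/60 = 9.018944
  N → positive
  Lon: 20° + 15/60 + 9/3600 = 20 + 0.250000 + 0.002500 = 20.252500
  W → negative
Point 4:
  φ: 59 + 54.334/60 = 59.905567
  N → positive
  Longitude: 56.313′ = 0.938550°; total 167.938550
  W ⇒ negate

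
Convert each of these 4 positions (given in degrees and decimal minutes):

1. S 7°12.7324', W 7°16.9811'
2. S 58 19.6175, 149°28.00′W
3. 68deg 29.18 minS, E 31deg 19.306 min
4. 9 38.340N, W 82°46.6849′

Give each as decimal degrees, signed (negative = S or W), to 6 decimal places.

1. -7.212207, -7.283018
2. -58.326958, -149.466667
3. -68.486333, 31.321767
4. 9.639000, -82.778082

Point 1:
  Latitude: 7 + 12.7324/60 = 7.2122067
  hemisphere S, so the sign is −
  Lon: 16.9811′ = 0.283018°; total 7.2830183
  W ⇒ negate
Point 2:
  Latitude: 58 + 19.6175/60 = 58.3269583
  hemisphere S, so the sign is −
  Lon: 28′ = 0.466667°; total 149.4666667
  W ⇒ negate
Point 3:
  Latitude: 68 + 29.18/60 = 68.4863333
  S → negative
  Longitude: 19.306′ = 0.321767°; total 31.3217667
  E ⇒ keep positive
Point 4:
  Lat: 38.34′ = 0.639000°; total 9.6390000
  N → positive
  Longitude: 46.6849′ = 0.778082°; total 82.7780817
  W → negative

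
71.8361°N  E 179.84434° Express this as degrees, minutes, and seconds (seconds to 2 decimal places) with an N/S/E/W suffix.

Lat: 0.836100 × 60 = 50.16600′ → 50′, remainder × 60 = 9.9600″
Lon: whole degrees 179; 50.66040′ → 50′ and 39.6240″

71°50′9.96″ N, 179°50′39.62″ E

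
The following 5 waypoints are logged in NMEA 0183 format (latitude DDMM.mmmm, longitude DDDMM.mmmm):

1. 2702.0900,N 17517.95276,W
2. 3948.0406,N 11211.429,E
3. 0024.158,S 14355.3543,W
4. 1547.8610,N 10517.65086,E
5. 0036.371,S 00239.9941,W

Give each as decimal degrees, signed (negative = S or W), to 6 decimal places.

Point 1:
  φ: split at 2 digits → 27° and 2.09′; 27 + 2.09/60 = 27.0348333
  N ⇒ keep positive
  Longitude: degrees = first 3 digits = 175, minutes = 17.95276; 175 + 17.95276/60 = 175.2992127
  hemisphere W, so the sign is −
Point 2:
  Lat: degrees = first 2 digits = 39, minutes = 48.0406; 39 + 48.0406/60 = 39.8006767
  N ⇒ keep positive
  λ: split at 3 digits → 112° and 11.429′; 112 + 11.429/60 = 112.1904833
  E → positive
Point 3:
  Latitude: degrees = first 2 digits = 0, minutes = 24.158; 0 + 24.158/60 = 0.4026333
  hemisphere S, so the sign is −
  λ: split at 3 digits → 143° and 55.3543′; 143 + 55.3543/60 = 143.9225717
  hemisphere W, so the sign is −
Point 4:
  φ: split at 2 digits → 15° and 47.861′; 15 + 47.861/60 = 15.7976833
  N ⇒ keep positive
  Longitude: degrees = first 3 digits = 105, minutes = 17.65086; 105 + 17.65086/60 = 105.2941810
  E ⇒ keep positive
Point 5:
  φ: degrees = first 2 digits = 0, minutes = 36.371; 0 + 36.371/60 = 0.6061833
  S → negative
  Lon: degrees = first 3 digits = 2, minutes = 39.9941; 2 + 39.9941/60 = 2.6665683
  W → negative

1. 27.034833, -175.299213
2. 39.800677, 112.190483
3. -0.402633, -143.922572
4. 15.797683, 105.294181
5. -0.606183, -2.666568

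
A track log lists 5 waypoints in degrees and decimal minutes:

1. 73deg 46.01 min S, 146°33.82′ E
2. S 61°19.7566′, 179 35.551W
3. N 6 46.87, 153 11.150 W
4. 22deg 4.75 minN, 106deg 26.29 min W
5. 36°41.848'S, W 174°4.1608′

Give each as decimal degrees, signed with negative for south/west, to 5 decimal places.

1. -73.76683, 146.56367
2. -61.32928, -179.59252
3. 6.78117, -153.18583
4. 22.07917, -106.43817
5. -36.69747, -174.06935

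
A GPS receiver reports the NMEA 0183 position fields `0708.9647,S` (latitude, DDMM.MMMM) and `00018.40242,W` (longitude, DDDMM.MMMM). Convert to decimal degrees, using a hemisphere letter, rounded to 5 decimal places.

Latitude: split at 2 digits → 07° and 8.9647′; 7 + 8.9647/60 = 7.149412
λ: degrees = first 3 digits = 0, minutes = 18.40242; 0 + 18.40242/60 = 0.306707

7.14941° S, 0.30671° W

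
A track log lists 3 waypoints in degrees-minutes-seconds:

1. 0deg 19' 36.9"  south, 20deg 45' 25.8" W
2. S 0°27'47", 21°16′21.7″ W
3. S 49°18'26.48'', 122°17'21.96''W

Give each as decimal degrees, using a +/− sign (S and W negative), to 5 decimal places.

1. -0.32692, -20.75717
2. -0.46306, -21.27269
3. -49.30736, -122.28943

Point 1:
  Lat: 0° + 19/60 + 36.9/3600 = 0 + 0.316667 + 0.010250 = 0.326917
  S → negative
  λ: 20° + 45/60 + 25.8/3600 = 20 + 0.750000 + 0.007167 = 20.757167
  W ⇒ negate
Point 2:
  Latitude: 0 + 27/60 + 47/3600 = 0.463056
  S → negative
  Lon: 21° + 16/60 + 21.7/3600 = 21 + 0.266667 + 0.006028 = 21.272694
  hemisphere W, so the sign is −
Point 3:
  Lat: 18′ + 26.48″ = 18.44133′; 49 + 18.44133/60 = 49.307356
  hemisphere S, so the sign is −
  Longitude: 122 + 17/60 + 21.96/3600 = 122.289433
  W → negative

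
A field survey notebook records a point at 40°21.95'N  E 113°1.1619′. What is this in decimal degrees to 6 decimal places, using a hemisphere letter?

40.365833° N, 113.019365° E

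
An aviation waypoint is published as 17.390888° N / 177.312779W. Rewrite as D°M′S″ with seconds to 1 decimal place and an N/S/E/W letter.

φ: 0.390888° → 23.45328′; 0.45328 × 60 = 27.197″
Lon: 0.312779° → 18.76674′; 0.76674 × 60 = 46.004″

17°23′27.2″ N, 177°18′46.0″ W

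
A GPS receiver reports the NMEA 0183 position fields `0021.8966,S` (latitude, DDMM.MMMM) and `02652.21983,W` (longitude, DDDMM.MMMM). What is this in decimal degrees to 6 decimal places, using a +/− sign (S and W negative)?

φ: split at 2 digits → 00° and 21.8966′; 0 + 21.8966/60 = 0.3649433
hemisphere S, so the sign is −
λ: degrees = first 3 digits = 26, minutes = 52.21983; 26 + 52.21983/60 = 26.8703305
W ⇒ negate

-0.364943, -26.870331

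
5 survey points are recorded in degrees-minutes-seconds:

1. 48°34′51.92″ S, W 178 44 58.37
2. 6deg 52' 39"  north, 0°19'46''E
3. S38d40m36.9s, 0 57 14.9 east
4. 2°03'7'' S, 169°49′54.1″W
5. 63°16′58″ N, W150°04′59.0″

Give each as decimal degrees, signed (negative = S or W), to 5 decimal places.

Point 1:
  Latitude: 48 + 34/60 + 51.92/3600 = 48.581089
  S ⇒ negate
  Longitude: 178 + 44/60 + 58.37/3600 = 178.749547
  W → negative
Point 2:
  Lat: 6 + 52/60 + 39/3600 = 6.877500
  N → positive
  Lon: 0 + 19/60 + 46/3600 = 0.329444
  E → positive
Point 3:
  Lat: 40′ + 36.9″ = 40.61500′; 38 + 40.61500/60 = 38.676917
  S → negative
  Longitude: 57′ + 14.9″ = 57.24833′; 0 + 57.24833/60 = 0.954139
  E → positive
Point 4:
  Latitude: 2° + 3/60 + 7/3600 = 2 + 0.050000 + 0.001944 = 2.051944
  hemisphere S, so the sign is −
  Lon: 169 + 49/60 + 54.1/3600 = 169.831694
  W ⇒ negate
Point 5:
  Lat: 63° + 16/60 + 58/3600 = 63 + 0.266667 + 0.016111 = 63.282778
  N ⇒ keep positive
  λ: 150° + 4/60 + 59/3600 = 150 + 0.066667 + 0.016389 = 150.083056
  hemisphere W, so the sign is −

1. -48.58109, -178.74955
2. 6.87750, 0.32944
3. -38.67692, 0.95414
4. -2.05194, -169.83169
5. 63.28278, -150.08306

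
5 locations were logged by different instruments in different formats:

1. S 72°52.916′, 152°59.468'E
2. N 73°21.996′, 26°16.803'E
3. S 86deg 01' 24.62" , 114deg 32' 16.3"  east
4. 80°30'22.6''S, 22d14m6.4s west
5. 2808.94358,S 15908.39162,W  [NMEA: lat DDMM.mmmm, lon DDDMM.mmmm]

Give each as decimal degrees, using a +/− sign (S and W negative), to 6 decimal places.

Point 1:
  Latitude: 52.916′ = 0.881933°; total 72.8819333
  S ⇒ negate
  Lon: 152 + 59.468/60 = 152.9911333
  E → positive
Point 2:
  Latitude: 21.996′ = 0.366600°; total 73.3666000
  N → positive
  Longitude: 26 + 16.803/60 = 26.2800500
  E → positive
Point 3:
  Latitude: 86° + 1/60 + 24.62/3600 = 86 + 0.016667 + 0.006839 = 86.0235056
  S → negative
  Longitude: 114° + 32/60 + 16.3/3600 = 114 + 0.533333 + 0.004528 = 114.5378611
  E → positive
Point 4:
  Latitude: 80° + 30/60 + 22.6/3600 = 80 + 0.500000 + 0.006278 = 80.5062778
  hemisphere S, so the sign is −
  Lon: 22° + 14/60 + 6.4/3600 = 22 + 0.233333 + 0.001778 = 22.2351111
  W → negative
Point 5:
  φ: split at 2 digits → 28° and 8.94358′; 28 + 8.94358/60 = 28.1490597
  S ⇒ negate
  Lon: degrees = first 3 digits = 159, minutes = 8.39162; 159 + 8.39162/60 = 159.1398603
  W ⇒ negate

1. -72.881933, 152.991133
2. 73.366600, 26.280050
3. -86.023506, 114.537861
4. -80.506278, -22.235111
5. -28.149060, -159.139860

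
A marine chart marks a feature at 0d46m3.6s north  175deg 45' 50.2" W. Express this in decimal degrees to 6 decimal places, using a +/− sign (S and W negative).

Latitude: 0° + 46/60 + 3.6/3600 = 0 + 0.766667 + 0.001000 = 0.7676667
N → positive
λ: 175° + 45/60 + 50.2/3600 = 175 + 0.750000 + 0.013944 = 175.7639444
W ⇒ negate

0.767667, -175.763944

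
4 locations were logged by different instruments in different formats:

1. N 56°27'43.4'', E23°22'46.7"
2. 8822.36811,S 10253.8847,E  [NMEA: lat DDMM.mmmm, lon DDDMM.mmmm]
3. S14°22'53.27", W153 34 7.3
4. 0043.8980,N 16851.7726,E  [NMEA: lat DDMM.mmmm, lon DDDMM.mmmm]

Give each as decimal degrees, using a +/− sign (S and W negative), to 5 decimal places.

Point 1:
  Lat: 56° + 27/60 + 43.4/3600 = 56 + 0.450000 + 0.012056 = 56.462056
  N → positive
  Longitude: 22′ + 46.7″ = 22.77833′; 23 + 22.77833/60 = 23.379639
  E → positive
Point 2:
  Lat: split at 2 digits → 88° and 22.36811′; 88 + 22.36811/60 = 88.372802
  hemisphere S, so the sign is −
  Longitude: split at 3 digits → 102° and 53.8847′; 102 + 53.8847/60 = 102.898078
  E → positive
Point 3:
  Latitude: 14 + 22/60 + 53.27/3600 = 14.381464
  hemisphere S, so the sign is −
  Longitude: 34′ + 7.3″ = 34.12167′; 153 + 34.12167/60 = 153.568694
  W ⇒ negate
Point 4:
  φ: degrees = first 2 digits = 0, minutes = 43.898; 0 + 43.898/60 = 0.731633
  N → positive
  Lon: degrees = first 3 digits = 168, minutes = 51.7726; 168 + 51.7726/60 = 168.862877
  E → positive

1. 56.46206, 23.37964
2. -88.37280, 102.89808
3. -14.38146, -153.56869
4. 0.73163, 168.86288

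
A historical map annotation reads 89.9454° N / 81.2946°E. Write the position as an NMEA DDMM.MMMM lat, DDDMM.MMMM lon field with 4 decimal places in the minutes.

Latitude: fractional part 0.945400 → 56.724000 minutes
Lon: minutes = (81.294600 − 81) × 60 = 17.676000

8956.7240,N / 08117.6760,E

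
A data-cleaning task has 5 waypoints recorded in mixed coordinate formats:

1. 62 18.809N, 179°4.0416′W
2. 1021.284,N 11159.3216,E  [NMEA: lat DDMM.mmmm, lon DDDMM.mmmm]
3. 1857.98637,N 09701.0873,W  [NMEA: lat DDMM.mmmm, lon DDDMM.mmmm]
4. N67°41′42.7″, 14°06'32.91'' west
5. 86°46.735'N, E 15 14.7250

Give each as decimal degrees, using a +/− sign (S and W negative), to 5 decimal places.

Point 1:
  Lat: 18.809′ = 0.313483°; total 62.313483
  N → positive
  Lon: 179 + 4.0416/60 = 179.067360
  W → negative
Point 2:
  Latitude: degrees = first 2 digits = 10, minutes = 21.284; 10 + 21.284/60 = 10.354733
  N → positive
  λ: split at 3 digits → 111° and 59.3216′; 111 + 59.3216/60 = 111.988693
  E → positive
Point 3:
  Lat: degrees = first 2 digits = 18, minutes = 57.98637; 18 + 57.98637/60 = 18.966440
  N ⇒ keep positive
  Longitude: split at 3 digits → 097° and 1.0873′; 97 + 1.0873/60 = 97.018122
  hemisphere W, so the sign is −
Point 4:
  Lat: 67 + 41/60 + 42.7/3600 = 67.695194
  N → positive
  Lon: 14° + 6/60 + 32.91/3600 = 14 + 0.100000 + 0.009142 = 14.109142
  W → negative
Point 5:
  Latitude: 86 + 46.735/60 = 86.778917
  N ⇒ keep positive
  Longitude: 15 + 14.725/60 = 15.245417
  E ⇒ keep positive

1. 62.31348, -179.06736
2. 10.35473, 111.98869
3. 18.96644, -97.01812
4. 67.69519, -14.10914
5. 86.77892, 15.24542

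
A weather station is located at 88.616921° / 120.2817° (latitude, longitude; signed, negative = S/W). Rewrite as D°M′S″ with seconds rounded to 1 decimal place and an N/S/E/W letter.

88°37′0.9″ N, 120°16′54.1″ E

Latitude: 0.616921 × 60 = 37.01526′ → 37′, remainder × 60 = 0.916″
Lon: 0.281700 × 60 = 16.90200′ → 16′, remainder × 60 = 54.120″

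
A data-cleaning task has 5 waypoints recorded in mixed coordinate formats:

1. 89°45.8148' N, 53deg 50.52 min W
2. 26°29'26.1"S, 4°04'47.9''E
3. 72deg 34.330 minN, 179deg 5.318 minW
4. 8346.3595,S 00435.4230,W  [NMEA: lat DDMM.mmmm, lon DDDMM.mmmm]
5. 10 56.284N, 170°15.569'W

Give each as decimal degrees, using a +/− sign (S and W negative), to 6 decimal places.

Point 1:
  Lat: 89 + 45.8148/60 = 89.7635800
  N ⇒ keep positive
  Lon: 50.52′ = 0.842000°; total 53.8420000
  W ⇒ negate
Point 2:
  Latitude: 26 + 29/60 + 26.1/3600 = 26.4905833
  S → negative
  Longitude: 4′ + 47.9″ = 4.79833′; 4 + 4.79833/60 = 4.0799722
  E → positive
Point 3:
  Lat: 34.33′ = 0.572167°; total 72.5721667
  N ⇒ keep positive
  Lon: 179 + 5.318/60 = 179.0886333
  hemisphere W, so the sign is −
Point 4:
  Lat: split at 2 digits → 83° and 46.3595′; 83 + 46.3595/60 = 83.7726583
  S ⇒ negate
  Lon: degrees = first 3 digits = 4, minutes = 35.423; 4 + 35.423/60 = 4.5903833
  W ⇒ negate
Point 5:
  Lat: 10 + 56.284/60 = 10.9380667
  N ⇒ keep positive
  λ: 170 + 15.569/60 = 170.2594833
  hemisphere W, so the sign is −

1. 89.763580, -53.842000
2. -26.490583, 4.079972
3. 72.572167, -179.088633
4. -83.772658, -4.590383
5. 10.938067, -170.259483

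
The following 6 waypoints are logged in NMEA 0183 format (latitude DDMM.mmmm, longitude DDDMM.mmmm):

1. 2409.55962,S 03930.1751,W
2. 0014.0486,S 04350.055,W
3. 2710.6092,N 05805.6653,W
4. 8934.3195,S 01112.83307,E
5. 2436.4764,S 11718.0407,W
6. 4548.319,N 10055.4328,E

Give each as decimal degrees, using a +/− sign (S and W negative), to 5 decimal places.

Point 1:
  Lat: split at 2 digits → 24° and 9.55962′; 24 + 9.55962/60 = 24.159327
  S ⇒ negate
  λ: degrees = first 3 digits = 39, minutes = 30.1751; 39 + 30.1751/60 = 39.502918
  W ⇒ negate
Point 2:
  φ: degrees = first 2 digits = 0, minutes = 14.0486; 0 + 14.0486/60 = 0.234143
  S → negative
  Lon: degrees = first 3 digits = 43, minutes = 50.055; 43 + 50.055/60 = 43.834250
  W → negative
Point 3:
  Latitude: degrees = first 2 digits = 27, minutes = 10.6092; 27 + 10.6092/60 = 27.176820
  N → positive
  λ: split at 3 digits → 058° and 5.6653′; 58 + 5.6653/60 = 58.094422
  hemisphere W, so the sign is −
Point 4:
  Latitude: degrees = first 2 digits = 89, minutes = 34.3195; 89 + 34.3195/60 = 89.571992
  S → negative
  Lon: degrees = first 3 digits = 11, minutes = 12.83307; 11 + 12.83307/60 = 11.213885
  E ⇒ keep positive
Point 5:
  φ: split at 2 digits → 24° and 36.4764′; 24 + 36.4764/60 = 24.607940
  S → negative
  Longitude: degrees = first 3 digits = 117, minutes = 18.0407; 117 + 18.0407/60 = 117.300678
  hemisphere W, so the sign is −
Point 6:
  φ: split at 2 digits → 45° and 48.319′; 45 + 48.319/60 = 45.805317
  N → positive
  Longitude: degrees = first 3 digits = 100, minutes = 55.4328; 100 + 55.4328/60 = 100.923880
  E → positive

1. -24.15933, -39.50292
2. -0.23414, -43.83425
3. 27.17682, -58.09442
4. -89.57199, 11.21388
5. -24.60794, -117.30068
6. 45.80532, 100.92388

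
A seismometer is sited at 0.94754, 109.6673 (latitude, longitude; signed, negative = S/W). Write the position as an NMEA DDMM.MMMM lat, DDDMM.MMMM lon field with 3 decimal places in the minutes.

0056.852,N / 10940.038,E

φ: 0° + 0.947540 × 60 = 0° 56.85240′
λ: 109° + 0.667300 × 60 = 109° 40.03800′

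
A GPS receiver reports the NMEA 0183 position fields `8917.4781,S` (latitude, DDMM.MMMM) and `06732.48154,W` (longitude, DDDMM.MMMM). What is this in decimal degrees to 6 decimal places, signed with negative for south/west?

-89.291302, -67.541359

Lat: split at 2 digits → 89° and 17.4781′; 89 + 17.4781/60 = 89.2913017
S ⇒ negate
λ: split at 3 digits → 067° and 32.48154′; 67 + 32.48154/60 = 67.5413590
W → negative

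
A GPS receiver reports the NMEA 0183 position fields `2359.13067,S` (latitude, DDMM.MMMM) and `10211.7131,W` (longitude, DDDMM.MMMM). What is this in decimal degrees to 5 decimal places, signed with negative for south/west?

-23.98551, -102.19522

φ: split at 2 digits → 23° and 59.13067′; 23 + 59.13067/60 = 23.985511
S ⇒ negate
λ: degrees = first 3 digits = 102, minutes = 11.7131; 102 + 11.7131/60 = 102.195218
hemisphere W, so the sign is −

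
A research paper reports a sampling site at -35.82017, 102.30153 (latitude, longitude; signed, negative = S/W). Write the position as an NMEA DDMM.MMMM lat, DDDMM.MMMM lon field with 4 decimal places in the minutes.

3549.2102,S / 10218.0918,E

Latitude is negative → S; |value| = 35.820170
Lat: 35° + 0.820170 × 60 = 35° 49.210200′
λ: fractional part 0.301530 → 18.091800 minutes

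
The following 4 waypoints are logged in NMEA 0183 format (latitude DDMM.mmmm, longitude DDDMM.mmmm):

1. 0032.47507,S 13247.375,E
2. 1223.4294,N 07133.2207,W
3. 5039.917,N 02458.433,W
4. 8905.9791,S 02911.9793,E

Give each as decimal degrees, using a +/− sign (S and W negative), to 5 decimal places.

1. -0.54125, 132.78958
2. 12.39049, -71.55368
3. 50.66528, -24.97388
4. -89.09965, 29.19966

Point 1:
  Lat: degrees = first 2 digits = 0, minutes = 32.47507; 0 + 32.47507/60 = 0.541251
  S ⇒ negate
  Lon: split at 3 digits → 132° and 47.375′; 132 + 47.375/60 = 132.789583
  E → positive
Point 2:
  φ: split at 2 digits → 12° and 23.4294′; 12 + 23.4294/60 = 12.390490
  N ⇒ keep positive
  Lon: degrees = first 3 digits = 71, minutes = 33.2207; 71 + 33.2207/60 = 71.553678
  W ⇒ negate
Point 3:
  Latitude: degrees = first 2 digits = 50, minutes = 39.917; 50 + 39.917/60 = 50.665283
  N ⇒ keep positive
  λ: split at 3 digits → 024° and 58.433′; 24 + 58.433/60 = 24.973883
  W → negative
Point 4:
  φ: degrees = first 2 digits = 89, minutes = 5.9791; 89 + 5.9791/60 = 89.099652
  S ⇒ negate
  Longitude: degrees = first 3 digits = 29, minutes = 11.9793; 29 + 11.9793/60 = 29.199655
  E ⇒ keep positive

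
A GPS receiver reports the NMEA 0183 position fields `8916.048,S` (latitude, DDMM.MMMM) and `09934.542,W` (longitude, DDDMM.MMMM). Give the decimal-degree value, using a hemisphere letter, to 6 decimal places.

φ: degrees = first 2 digits = 89, minutes = 16.048; 89 + 16.048/60 = 89.2674667
Lon: degrees = first 3 digits = 99, minutes = 34.542; 99 + 34.542/60 = 99.5757000

89.267467° S, 99.575700° W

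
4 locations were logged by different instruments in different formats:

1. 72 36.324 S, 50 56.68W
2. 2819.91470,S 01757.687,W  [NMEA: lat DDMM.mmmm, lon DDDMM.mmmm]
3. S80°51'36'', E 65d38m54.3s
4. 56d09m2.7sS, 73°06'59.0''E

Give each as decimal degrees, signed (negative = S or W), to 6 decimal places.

1. -72.605400, -50.944667
2. -28.331912, -17.961450
3. -80.860000, 65.648417
4. -56.150750, 73.116389

Point 1:
  φ: 36.324′ = 0.605400°; total 72.6054000
  hemisphere S, so the sign is −
  Lon: 56.68′ = 0.944667°; total 50.9446667
  W ⇒ negate
Point 2:
  Latitude: degrees = first 2 digits = 28, minutes = 19.9147; 28 + 19.9147/60 = 28.3319117
  S ⇒ negate
  Lon: degrees = first 3 digits = 17, minutes = 57.687; 17 + 57.687/60 = 17.9614500
  W → negative
Point 3:
  Latitude: 80° + 51/60 + 36/3600 = 80 + 0.850000 + 0.010000 = 80.8600000
  S → negative
  Lon: 65° + 38/60 + 54.3/3600 = 65 + 0.633333 + 0.015083 = 65.6484167
  E ⇒ keep positive
Point 4:
  Latitude: 56 + 9/60 + 2.7/3600 = 56.1507500
  S ⇒ negate
  Lon: 6′ + 59″ = 6.98333′; 73 + 6.98333/60 = 73.1163889
  E → positive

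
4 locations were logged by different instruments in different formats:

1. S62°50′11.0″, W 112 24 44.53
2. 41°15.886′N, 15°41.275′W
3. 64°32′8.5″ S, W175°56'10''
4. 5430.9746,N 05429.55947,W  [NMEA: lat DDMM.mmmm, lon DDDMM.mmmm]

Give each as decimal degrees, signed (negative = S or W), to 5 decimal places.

Point 1:
  φ: 62° + 50/60 + 11/3600 = 62 + 0.833333 + 0.003056 = 62.836389
  S → negative
  Lon: 112° + 24/60 + 44.53/3600 = 112 + 0.400000 + 0.012369 = 112.412369
  hemisphere W, so the sign is −
Point 2:
  Latitude: 41 + 15.886/60 = 41.264767
  N ⇒ keep positive
  λ: 15 + 41.275/60 = 15.687917
  W → negative
Point 3:
  Lat: 32′ + 8.5″ = 32.14167′; 64 + 32.14167/60 = 64.535694
  S → negative
  Longitude: 175° + 56/60 + 10/3600 = 175 + 0.933333 + 0.002778 = 175.936111
  hemisphere W, so the sign is −
Point 4:
  Latitude: degrees = first 2 digits = 54, minutes = 30.9746; 54 + 30.9746/60 = 54.516243
  N ⇒ keep positive
  Longitude: split at 3 digits → 054° and 29.55947′; 54 + 29.55947/60 = 54.492658
  W ⇒ negate

1. -62.83639, -112.41237
2. 41.26477, -15.68792
3. -64.53569, -175.93611
4. 54.51624, -54.49266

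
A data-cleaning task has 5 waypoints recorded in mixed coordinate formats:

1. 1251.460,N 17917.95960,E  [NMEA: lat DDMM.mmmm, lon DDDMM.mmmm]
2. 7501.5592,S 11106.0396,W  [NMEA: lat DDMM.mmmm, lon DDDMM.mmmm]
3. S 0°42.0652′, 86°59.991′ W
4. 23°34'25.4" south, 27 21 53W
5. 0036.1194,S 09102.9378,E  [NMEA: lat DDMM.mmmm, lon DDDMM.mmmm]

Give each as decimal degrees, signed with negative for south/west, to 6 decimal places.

1. 12.857667, 179.299327
2. -75.025987, -111.100660
3. -0.701087, -86.999850
4. -23.573722, -27.364722
5. -0.601990, 91.048963

Point 1:
  Lat: degrees = first 2 digits = 12, minutes = 51.46; 12 + 51.46/60 = 12.8576667
  N → positive
  Longitude: degrees = first 3 digits = 179, minutes = 17.9596; 179 + 17.9596/60 = 179.2993267
  E ⇒ keep positive
Point 2:
  Latitude: split at 2 digits → 75° and 1.5592′; 75 + 1.5592/60 = 75.0259867
  hemisphere S, so the sign is −
  Longitude: degrees = first 3 digits = 111, minutes = 6.0396; 111 + 6.0396/60 = 111.1006600
  W → negative
Point 3:
  φ: 0 + 42.0652/60 = 0.7010867
  S ⇒ negate
  Longitude: 86 + 59.991/60 = 86.9998500
  hemisphere W, so the sign is −
Point 4:
  Lat: 23 + 34/60 + 25.4/3600 = 23.5737222
  hemisphere S, so the sign is −
  λ: 27 + 21/60 + 53/3600 = 27.3647222
  hemisphere W, so the sign is −
Point 5:
  Lat: split at 2 digits → 00° and 36.1194′; 0 + 36.1194/60 = 0.6019900
  S → negative
  λ: degrees = first 3 digits = 91, minutes = 2.9378; 91 + 2.9378/60 = 91.0489633
  E ⇒ keep positive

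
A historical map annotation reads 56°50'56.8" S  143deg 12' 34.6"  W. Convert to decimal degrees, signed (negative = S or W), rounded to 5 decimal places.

-56.84911, -143.20961

Latitude: 50′ + 56.8″ = 50.94667′; 56 + 50.94667/60 = 56.849111
S ⇒ negate
Lon: 143 + 12/60 + 34.6/3600 = 143.209611
W ⇒ negate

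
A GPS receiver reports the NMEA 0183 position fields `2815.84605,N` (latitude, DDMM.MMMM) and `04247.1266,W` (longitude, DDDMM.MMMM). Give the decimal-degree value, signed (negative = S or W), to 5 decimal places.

28.26410, -42.78544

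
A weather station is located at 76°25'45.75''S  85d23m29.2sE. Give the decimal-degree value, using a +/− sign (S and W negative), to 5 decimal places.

-76.42938, 85.39144

Latitude: 76° + 25/60 + 45.75/3600 = 76 + 0.416667 + 0.012708 = 76.429375
hemisphere S, so the sign is −
Lon: 85° + 23/60 + 29.2/3600 = 85 + 0.383333 + 0.008111 = 85.391444
E → positive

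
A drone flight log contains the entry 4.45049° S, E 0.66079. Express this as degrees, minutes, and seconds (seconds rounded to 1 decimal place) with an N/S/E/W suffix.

Lat: 0.450490 × 60 = 27.02940′ → 27′, remainder × 60 = 1.764″
λ: 0.660790° → 39.64740′; 0.64740 × 60 = 38.844″

4°27′1.8″ S, 0°39′38.8″ E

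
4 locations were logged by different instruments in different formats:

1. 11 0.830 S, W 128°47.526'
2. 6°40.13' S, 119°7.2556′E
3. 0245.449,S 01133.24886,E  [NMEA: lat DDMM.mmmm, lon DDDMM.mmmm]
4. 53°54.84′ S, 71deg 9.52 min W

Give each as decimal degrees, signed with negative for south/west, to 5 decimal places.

1. -11.01383, -128.79210
2. -6.66883, 119.12093
3. -2.75748, 11.55415
4. -53.91400, -71.15867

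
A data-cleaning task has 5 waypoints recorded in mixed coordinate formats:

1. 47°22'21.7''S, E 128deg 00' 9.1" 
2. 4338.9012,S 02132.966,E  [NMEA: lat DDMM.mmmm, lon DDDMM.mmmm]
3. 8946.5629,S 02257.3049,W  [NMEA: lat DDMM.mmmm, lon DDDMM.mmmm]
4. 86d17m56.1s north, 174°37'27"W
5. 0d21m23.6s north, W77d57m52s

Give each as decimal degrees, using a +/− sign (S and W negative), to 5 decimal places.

Point 1:
  Latitude: 22′ + 21.7″ = 22.36167′; 47 + 22.36167/60 = 47.372694
  S ⇒ negate
  λ: 128 + 0/60 + 9.1/3600 = 128.002528
  E → positive
Point 2:
  Lat: split at 2 digits → 43° and 38.9012′; 43 + 38.9012/60 = 43.648353
  S → negative
  λ: split at 3 digits → 021° and 32.966′; 21 + 32.966/60 = 21.549433
  E ⇒ keep positive
Point 3:
  φ: degrees = first 2 digits = 89, minutes = 46.5629; 89 + 46.5629/60 = 89.776048
  S → negative
  Lon: split at 3 digits → 022° and 57.3049′; 22 + 57.3049/60 = 22.955082
  W ⇒ negate
Point 4:
  Latitude: 86° + 17/60 + 56.1/3600 = 86 + 0.283333 + 0.015583 = 86.298917
  N ⇒ keep positive
  Lon: 37′ + 27″ = 37.45000′; 174 + 37.45000/60 = 174.624167
  hemisphere W, so the sign is −
Point 5:
  Lat: 0 + 21/60 + 23.6/3600 = 0.356556
  N ⇒ keep positive
  Longitude: 57′ + 52″ = 57.86667′; 77 + 57.86667/60 = 77.964444
  W ⇒ negate

1. -47.37269, 128.00253
2. -43.64835, 21.54943
3. -89.77605, -22.95508
4. 86.29892, -174.62417
5. 0.35656, -77.96444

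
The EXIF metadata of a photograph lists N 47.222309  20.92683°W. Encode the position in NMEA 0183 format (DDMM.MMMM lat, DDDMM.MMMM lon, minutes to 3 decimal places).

φ: fractional part 0.222309 → 13.33854 minutes
Lon: fractional part 0.926830 → 55.60980 minutes

4713.339,N / 02055.610,W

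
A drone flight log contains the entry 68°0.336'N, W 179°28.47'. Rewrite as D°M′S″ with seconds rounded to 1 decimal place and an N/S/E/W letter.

φ: fractional minutes 0.33600 × 60 = 20.160″
Longitude: 28.47000′ → 28′ and 0.47000 × 60 = 28.200″

68°00′20.2″ N, 179°28′28.2″ W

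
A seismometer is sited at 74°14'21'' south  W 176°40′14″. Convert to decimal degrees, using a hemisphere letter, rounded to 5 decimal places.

φ: 74° + 14/60 + 21/3600 = 74 + 0.233333 + 0.005833 = 74.239167
Lon: 40′ + 14″ = 40.23333′; 176 + 40.23333/60 = 176.670556

74.23917° S, 176.67056° W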